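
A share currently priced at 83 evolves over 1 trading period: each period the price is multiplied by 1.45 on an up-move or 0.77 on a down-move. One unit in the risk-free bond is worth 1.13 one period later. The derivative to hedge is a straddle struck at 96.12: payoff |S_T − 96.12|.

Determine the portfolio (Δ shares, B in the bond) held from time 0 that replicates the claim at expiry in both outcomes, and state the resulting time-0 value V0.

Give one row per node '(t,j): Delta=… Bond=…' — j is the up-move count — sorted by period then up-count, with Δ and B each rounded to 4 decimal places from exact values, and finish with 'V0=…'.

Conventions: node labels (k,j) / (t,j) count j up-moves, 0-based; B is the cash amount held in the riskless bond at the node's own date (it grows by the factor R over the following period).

Arbitrage-free pricing uses the up-move probability p* = (R−d)/(u−d) = 0.5294, discounting each step at R = 1.13.
Payoffs at expiry: V(1,0)=32.2100, V(1,1)=24.2300
  t=0,j=0: stock 83.0000 → up 120.3500 (V=24.2300), down 63.9100 (V=32.2100). Price 24.7657; hedge Δ=-0.1414, bond B=36.5010.
As a check, the time-0 holding Δ(0,0)·S0 + B(0,0) comes to 24.7657 — exactly V0.

(0,0): Delta=-0.1414 Bond=36.5010
V0=24.7657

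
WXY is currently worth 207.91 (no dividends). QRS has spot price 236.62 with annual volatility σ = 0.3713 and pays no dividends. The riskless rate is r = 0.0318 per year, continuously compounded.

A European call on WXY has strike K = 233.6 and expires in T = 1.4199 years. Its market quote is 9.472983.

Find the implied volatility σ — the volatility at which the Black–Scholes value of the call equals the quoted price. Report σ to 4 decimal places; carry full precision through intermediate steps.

At σ = 0.1564 the Black–Scholes value reproduces the quote:
σ√T = 0.1564·√1.4199 = 0.186366
d₁ = (ln(S/K) + (r+σ²/2)T) / (σ√T) = (ln(207.91/233.6) + (0.0318+0.1564²/2)·1.4199) / 0.186366 = (-0.116505 + 0.062519) / 0.186366 = -0.289678
d₂ = d₁ − σ√T = -0.289678 − 0.186366 = -0.476044
e^{−rT} = 0.955851
N(d₁) = 0.386031,  N(d₂) = 0.317022
V = S·N(d₁) − K·e^{−rT}·N(d₂) = 80.259732 − 70.786749 = 9.472983 (the observed quote) — the price is monotone increasing in volatility, hence this σ is the only solution

sigma = 0.1564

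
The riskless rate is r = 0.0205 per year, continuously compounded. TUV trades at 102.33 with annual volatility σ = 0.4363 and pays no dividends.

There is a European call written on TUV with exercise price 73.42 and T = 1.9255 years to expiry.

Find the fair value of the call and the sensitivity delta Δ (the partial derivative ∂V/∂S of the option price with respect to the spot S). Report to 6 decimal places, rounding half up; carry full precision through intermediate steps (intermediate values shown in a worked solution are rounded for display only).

σ√T = 0.4363·√1.9255 = 0.605420
d₁ = (ln(S/K) + (r+σ²/2)T) / (σ√T) = (ln(102.33/73.42) + (0.0205+0.4363²/2)·1.9255) / 0.605420 = (0.332007 + 0.222740) / 0.605420 = 0.916299
d₂ = d₁ − σ√T = 0.916299 − 0.605420 = 0.310879
e^{−rT} = 0.961296
N(d₁) = 0.820245,  N(d₂) = 0.622054
Call price V = S·N(d₁) − K·e^{−rT}·N(d₂) = 83.935671 − 43.903529 = 40.032142
Δ = N(d₁) = 0.820245

price = 40.032142
Δ = 0.820245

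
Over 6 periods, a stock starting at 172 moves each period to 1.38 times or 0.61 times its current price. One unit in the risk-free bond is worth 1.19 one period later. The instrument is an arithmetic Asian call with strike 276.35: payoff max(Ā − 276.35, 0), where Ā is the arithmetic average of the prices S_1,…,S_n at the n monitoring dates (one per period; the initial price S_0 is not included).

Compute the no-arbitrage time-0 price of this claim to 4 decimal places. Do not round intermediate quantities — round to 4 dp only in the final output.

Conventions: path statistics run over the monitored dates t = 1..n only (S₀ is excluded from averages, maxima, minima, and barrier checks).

price = 33.9897

No-arbitrage gives p* = (R−d)/(u−d) = 0.7532: enumerate every path, weight its payoff by its p*-probability, and discount by R^6.
Enumerate all 2^6 = 64 price paths (U = up ×1.38, D = down ×0.61); each path with k up-moves has probability p*^k·(1−p*)^(6−k).
DDDDDD: Ā=42.5276, payoff=0.0000, prob=0.000226
UDDDDD: Ā=96.2099, payoff=0.0000, prob=0.000689
DUDDDD: Ā=74.1365, payoff=0.0000, prob=0.000689
UUDDDD: Ā=167.7187, payoff=0.0000, prob=0.002103
DDUDDD: Ā=60.6718, payoff=0.0000, prob=0.000689
UDUDDD: Ā=137.2575, payoff=0.0000, prob=0.002103
DUUDDD: Ā=115.1842, payoff=0.0000, prob=0.002103
UUUDDD: Ā=260.5807, payoff=0.0000, prob=0.006421
DDDUDD: Ā=52.4583, payoff=0.0000, prob=0.000689
UDDUDD: Ā=118.6762, payoff=0.0000, prob=0.002103
DUDUDD: Ā=96.6029, payoff=0.0000, prob=0.002103
UUDUDD: Ā=218.5442, payoff=0.0000, prob=0.006421
DDUUDD: Ā=83.1382, payoff=0.0000, prob=0.002103
UDUUDD: Ā=188.0830, payoff=0.0000, prob=0.006421
DUUUDD: Ā=166.0097, payoff=0.0000, prob=0.006421
UUUUDD: Ā=375.5629, payoff=99.2129, prob=0.019601
DDDDUD: Ā=47.4481, payoff=0.0000, prob=0.000689
UDDDUD: Ā=107.3416, payoff=0.0000, prob=0.002103
DUDDUD: Ā=85.2683, payoff=0.0000, prob=0.002103
UUDDUD: Ā=192.9020, payoff=0.0000, prob=0.006421
DDUDUD: Ā=71.8035, payoff=0.0000, prob=0.002103
UDUDUD: Ā=162.4408, payoff=0.0000, prob=0.006421
DUUDUD: Ā=140.3675, payoff=0.0000, prob=0.006421
UUUDUD: Ā=317.5526, payoff=41.2026, prob=0.019601
DDDUUD: Ā=63.5901, payoff=0.0000, prob=0.002103
UDDUUD: Ā=143.8595, payoff=0.0000, prob=0.006421
DUDUUD: Ā=121.7861, payoff=0.0000, prob=0.006421
UUDUUD: Ā=275.5162, payoff=0.0000, prob=0.019601
DDUUUD: Ā=108.3214, payoff=0.0000, prob=0.006421
UDUUUD: Ā=245.0550, payoff=0.0000, prob=0.019601
DUUUUD: Ā=222.9816, payoff=0.0000, prob=0.019601
UUUUUD: Ā=504.4502, payoff=228.1002, prob=0.059834
DDDDDU: Ā=44.3919, payoff=0.0000, prob=0.000689
UDDDDU: Ā=100.4275, payoff=0.0000, prob=0.002103
DUDDDU: Ā=78.3542, payoff=0.0000, prob=0.002103
UUDDDU: Ā=177.2602, payoff=0.0000, prob=0.006421
DDUDDU: Ā=64.8894, payoff=0.0000, prob=0.002103
UDUDDU: Ā=146.7990, payoff=0.0000, prob=0.006421
DUUDDU: Ā=124.7257, payoff=0.0000, prob=0.006421
UUUDDU: Ā=282.1663, payoff=5.8163, prob=0.019601
DDDUDU: Ā=56.6759, payoff=0.0000, prob=0.002103
UDDUDU: Ā=128.2177, payoff=0.0000, prob=0.006421
DUDUDU: Ā=106.1444, payoff=0.0000, prob=0.006421
UUDUDU: Ā=240.1299, payoff=0.0000, prob=0.019601
DDUUDU: Ā=92.6796, payoff=0.0000, prob=0.006421
UDUUDU: Ā=209.6687, payoff=0.0000, prob=0.019601
DUUUDU: Ā=187.5953, payoff=0.0000, prob=0.019601
UUUUDU: Ā=424.3960, payoff=148.0460, prob=0.059834
DDDDUU: Ā=51.6657, payoff=0.0000, prob=0.002103
UDDDUU: Ā=116.8831, payoff=0.0000, prob=0.006421
DUDDUU: Ā=94.8097, payoff=0.0000, prob=0.006421
UUDDUU: Ā=214.4876, payoff=0.0000, prob=0.019601
DDUDUU: Ā=81.3450, payoff=0.0000, prob=0.006421
UDUDUU: Ā=184.0264, payoff=0.0000, prob=0.019601
DUUDUU: Ā=161.9531, payoff=0.0000, prob=0.019601
UUUDUU: Ā=366.3857, payoff=90.0357, prob=0.059834
DDDUUU: Ā=73.1315, payoff=0.0000, prob=0.006421
UDDUUU: Ā=165.4451, payoff=0.0000, prob=0.019601
DUDUUU: Ā=143.3718, payoff=0.0000, prob=0.019601
UUDUUU: Ā=324.3492, payoff=47.9992, prob=0.059834
DDUUUU: Ā=129.9070, payoff=0.0000, prob=0.019601
UDUUUU: Ā=293.8880, payoff=17.5380, prob=0.059834
DUUUUU: Ā=271.8147, payoff=0.0000, prob=0.059834
UUUUUU: Ā=614.9251, payoff=338.5751, prob=0.182652
Price = Σ prob·payoff / R^6 = 96.522534 / 2.839761 = 33.9897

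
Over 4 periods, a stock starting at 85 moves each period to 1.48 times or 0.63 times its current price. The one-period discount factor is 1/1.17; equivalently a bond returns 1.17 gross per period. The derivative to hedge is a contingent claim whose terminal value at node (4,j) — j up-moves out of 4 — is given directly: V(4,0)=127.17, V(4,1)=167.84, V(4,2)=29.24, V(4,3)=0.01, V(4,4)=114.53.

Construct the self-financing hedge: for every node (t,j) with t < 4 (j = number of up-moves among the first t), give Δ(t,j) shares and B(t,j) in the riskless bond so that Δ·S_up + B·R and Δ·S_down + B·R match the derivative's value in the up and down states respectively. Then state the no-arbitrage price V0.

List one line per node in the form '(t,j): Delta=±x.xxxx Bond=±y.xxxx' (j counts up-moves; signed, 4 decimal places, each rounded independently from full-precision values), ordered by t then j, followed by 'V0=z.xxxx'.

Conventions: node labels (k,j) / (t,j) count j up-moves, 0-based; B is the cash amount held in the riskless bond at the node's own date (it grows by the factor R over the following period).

(0,0): Delta=-0.1444 Bond=39.4975
(1,0): Delta=-1.1333 Bond=99.1681
(1,1): Delta=0.0973 Bond=15.8114
(2,0): Delta=-2.1823 Bond=151.4177
(2,1): Delta=-0.8769 Bond=95.7095
(2,2): Delta=0.3354 Bond=-25.8250
(3,0): Delta=2.2512 Bond=82.9285
(3,1): Delta=-3.2657 Bond=231.2539
(3,2): Delta=-0.2932 Bond=43.5082
(3,3): Delta=0.4889 Bond=-72.5381
V0=27.2256

The replicating-portfolio and risk-neutral prices coincide; use p* = (1.17−0.63)/(1.48−0.63) = 0.6353 for the latter.
At maturity the claim pays: V(4,0)=127.1700, V(4,1)=167.8400, V(4,2)=29.2400, V(4,3)=0.0100, V(4,4)=114.5300
(3,0): S=21.2540. Δ = (V_up−V_dn)/(S_up−S_dn) = (167.8400−127.1700)/(31.4559−13.3900) = 2.2512. V = [p*·167.8400 + (1−p*)·127.1700]/1.17 = 130.7756. B = V − Δ·S = 82.9285.
(3,1): S=49.9300. Δ = (V_up−V_dn)/(S_up−S_dn) = (29.2400−167.8400)/(73.8964−31.4559) = -3.2657. V = [p*·29.2400 + (1−p*)·167.8400]/1.17 = 68.1951. B = V − Δ·S = 231.2539.
(3,2): S=117.2959. Δ = (V_up−V_dn)/(S_up−S_dn) = (0.0100−29.2400)/(173.5980−73.8964) = -0.2932. V = [p*·0.0100 + (1−p*)·29.2400]/1.17 = 9.1200. B = V − Δ·S = 43.5082.
(3,3): S=275.5523. Δ = (V_up−V_dn)/(S_up−S_dn) = (114.5300−0.0100)/(407.8174−173.5980) = 0.4889. V = [p*·114.5300 + (1−p*)·0.0100]/1.17 = 62.1914. B = V − Δ·S = -72.5381.
(2,0): S=33.7365. Δ = (V_up−V_dn)/(S_up−S_dn) = (68.1951−130.7756)/(49.9300−21.2540) = -2.1823. V = [p*·68.1951 + (1−p*)·130.7756]/1.17 = 77.7936. B = V − Δ·S = 151.4177.
(2,1): S=79.2540. Δ = (V_up−V_dn)/(S_up−S_dn) = (9.1200−68.1951)/(117.2959−49.9300) = -0.8769. V = [p*·9.1200 + (1−p*)·68.1951]/1.17 = 26.2094. B = V − Δ·S = 95.7095.
(2,2): S=186.1840. Δ = (V_up−V_dn)/(S_up−S_dn) = (62.1914−9.1200)/(275.5523−117.2959) = 0.3354. V = [p*·62.1914 + (1−p*)·9.1200]/1.17 = 36.6119. B = V − Δ·S = -25.8250.
(1,0): S=53.5500. Δ = (V_up−V_dn)/(S_up−S_dn) = (26.2094−77.7936)/(79.2540−33.7365) = -1.1333. V = [p*·26.2094 + (1−p*)·77.7936]/1.17 = 38.4807. B = V − Δ·S = 99.1681.
(1,1): S=125.8000. Δ = (V_up−V_dn)/(S_up−S_dn) = (36.6119−26.2094)/(186.1840−79.2540) = 0.0973. V = [p*·36.6119 + (1−p*)·26.2094]/1.17 = 28.0496. B = V − Δ·S = 15.8114.
(0,0): S=85.0000. Δ = (V_up−V_dn)/(S_up−S_dn) = (28.0496−38.4807)/(125.8000−53.5500) = -0.1444. V = [p*·28.0496 + (1−p*)·38.4807]/1.17 = 27.2256. B = V − Δ·S = 39.4975.
As a check, the time-0 holding Δ(0,0)·S0 + B(0,0) comes to 27.2256 — exactly V0.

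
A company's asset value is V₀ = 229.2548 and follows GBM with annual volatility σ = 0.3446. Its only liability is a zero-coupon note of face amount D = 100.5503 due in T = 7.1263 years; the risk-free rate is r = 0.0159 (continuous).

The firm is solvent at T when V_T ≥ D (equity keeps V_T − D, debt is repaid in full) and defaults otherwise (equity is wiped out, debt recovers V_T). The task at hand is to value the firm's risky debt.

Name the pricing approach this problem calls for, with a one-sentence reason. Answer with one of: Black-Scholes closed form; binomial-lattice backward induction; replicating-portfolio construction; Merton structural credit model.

framework: Merton structural credit model

Key observation: assets follow a GBM and default happens iff V_T < 100.5503; valuing claims on that split (equity as a call, risky debt as the residual) is the structural model's definition.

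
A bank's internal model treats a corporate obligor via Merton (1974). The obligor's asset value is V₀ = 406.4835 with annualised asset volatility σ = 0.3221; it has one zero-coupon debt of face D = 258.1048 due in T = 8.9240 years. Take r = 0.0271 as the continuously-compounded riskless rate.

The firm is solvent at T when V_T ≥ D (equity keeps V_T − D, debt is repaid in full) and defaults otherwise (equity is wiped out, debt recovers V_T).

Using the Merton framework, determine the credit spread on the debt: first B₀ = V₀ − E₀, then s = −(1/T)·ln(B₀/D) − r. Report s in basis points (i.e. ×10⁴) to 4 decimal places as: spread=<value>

Equity is a call on the firm's assets struck at D = 258.1048:
d₁ = [ln(V₀/D) + (r + σ²/2)T] / (σ√T)
   = [ln(406.4835/258.1048) + (0.0271 + 0.5·0.3221²)·8.9240] / (0.3221·√8.9240)
   = [0.454178 + 0.704766] / 0.962211 = 1.204458
d₂ = d₁ − σ√T = 1.204458 − 0.962211 = 0.242247
N(d₁) = 0.885794,  N(d₂) = 0.595706,  e^(−rT) = 0.785181
E₀ = V₀·N(d₁) − D·e^(−rT)·N(d₂)
   = 406.4835·0.885794 − 258.1048·0.785181·0.595706 = 239.335386
B₀ = V₀ − E₀ = 406.4835 − 239.335386 = 167.148114
spread = −(1/T)·ln(B₀/D) − r = −(1/8.9240)·ln(167.148114/258.1048) − 0.0271 = 0.02158729
in basis points: 0.02158729 × 10⁴ = 215.8729 bp

spread=215.8729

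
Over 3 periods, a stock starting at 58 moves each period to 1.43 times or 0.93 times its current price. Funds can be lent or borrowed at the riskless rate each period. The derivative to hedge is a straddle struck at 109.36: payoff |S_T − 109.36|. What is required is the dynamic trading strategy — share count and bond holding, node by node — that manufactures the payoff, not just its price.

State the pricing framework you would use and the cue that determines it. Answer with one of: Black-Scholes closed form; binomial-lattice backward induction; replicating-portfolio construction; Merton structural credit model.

Key observation: a price alone would not answer the question — the per-node share/bond construction on the spot-58, 1.43/0.93 tree is required, and only the replicating-portfolio method yields it.

framework: replicating-portfolio construction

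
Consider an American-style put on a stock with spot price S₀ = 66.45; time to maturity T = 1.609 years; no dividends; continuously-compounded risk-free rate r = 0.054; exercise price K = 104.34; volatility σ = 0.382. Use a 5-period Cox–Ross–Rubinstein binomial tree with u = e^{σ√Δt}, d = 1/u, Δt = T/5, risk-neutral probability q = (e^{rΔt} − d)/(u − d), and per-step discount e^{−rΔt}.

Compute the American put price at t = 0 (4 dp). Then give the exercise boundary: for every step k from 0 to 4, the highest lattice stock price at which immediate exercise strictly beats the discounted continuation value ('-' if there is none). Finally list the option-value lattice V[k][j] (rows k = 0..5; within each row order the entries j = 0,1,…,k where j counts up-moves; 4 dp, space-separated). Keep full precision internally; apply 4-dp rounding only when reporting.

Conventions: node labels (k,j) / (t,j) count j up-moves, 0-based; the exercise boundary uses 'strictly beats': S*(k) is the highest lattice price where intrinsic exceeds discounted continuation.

params: Δt=0.32180 u=1.24197 d=0.80517 q=0.48617 e^(-rΔt)=0.98277
t_5 payoffs: 81.8526 69.6534 50.8363 21.8111 0.0000 0.0000
t_4: node(4,0) S=27.9287 payoff=76.4113 vs cont=74.6138 → 76.4113 [stop]  node(4,1) S=43.0797 payoff=61.2603 vs cont=59.4628 → 61.2603 [stop]  node(4,2) S=66.4500 payoff=37.8900 vs cont=36.0925 → 37.8900 [stop]  node(4,3) S=102.4984 payoff=1.8416 vs cont=11.0142 → 11.0142 [wait]  node(4,4) S=158.1027 payoff=0.0000 vs cont=0.0000 → 0.0000 [wait]  ⇒ S*(4)=66.4500
t_3: node(3,0) S=34.6866 payoff=69.6534 vs cont=67.8559 → 69.6534 [stop]  node(3,1) S=53.5037 payoff=50.8363 vs cont=49.0388 → 50.8363 [stop]  node(3,2) S=82.5289 payoff=21.8111 vs cont=24.3962 → 24.3962 [wait]  node(3,3) S=127.2999 payoff=0.0000 vs cont=5.5620 → 5.5620 [wait]  ⇒ S*(3)=53.5037
t_2: node(2,0) S=43.0797 payoff=61.2603 vs cont=59.4628 → 61.2603 [stop]  node(2,1) S=66.4500 payoff=37.8900 vs cont=37.3277 → 37.8900 [stop]  node(2,2) S=102.4984 payoff=1.8416 vs cont=14.9771 → 14.9771 [wait]  ⇒ S*(2)=66.4500
t_1: node(1,0) S=53.5037 payoff=50.8363 vs cont=49.0388 → 50.8363 [stop]  node(1,1) S=82.5289 payoff=21.8111 vs cont=26.2897 → 26.2897 [wait]  ⇒ S*(1)=53.5037
t_0: node(0,0) S=66.4500 payoff=37.8900 vs cont=38.2323 → 38.2323 [wait]  ⇒ S*(0)=-

price = 38.2323
boundary = - 53.5037 66.4500 53.5037 66.4500
tree:
38.2323
50.8363 26.2897
61.2603 37.8900 14.9771
69.6534 50.8363 24.3962 5.5620
76.4113 61.2603 37.8900 11.0142 0.0000
81.8526 69.6534 50.8363 21.8111 0.0000 0.0000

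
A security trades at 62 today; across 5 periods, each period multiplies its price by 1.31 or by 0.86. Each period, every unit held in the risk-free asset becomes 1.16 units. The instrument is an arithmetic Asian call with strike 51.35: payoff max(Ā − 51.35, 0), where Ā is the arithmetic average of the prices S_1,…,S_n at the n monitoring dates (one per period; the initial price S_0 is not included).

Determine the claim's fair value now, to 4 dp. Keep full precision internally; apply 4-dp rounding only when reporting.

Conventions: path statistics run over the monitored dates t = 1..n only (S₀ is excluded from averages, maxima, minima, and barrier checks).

Set p* = 0.6667 (from d < R < u); the path-dependent value is the discounted p*-expectation over all price paths.
Enumerate all 2^5 = 32 price paths (U = up ×1.31, D = down ×0.86); each path with k up-moves has probability p*^k·(1−p*)^(5−k).
DDDDD: Ā=40.3383, payoff=0.0000, prob=0.004115
UDDDD: Ā=61.4456, payoff=10.0956, prob=0.008230
DUDDD: Ā=55.8656, payoff=4.5156, prob=0.008230
UUDDD: Ā=85.0976, payoff=33.7476, prob=0.016461
DDUDD: Ā=51.0668, payoff=0.0000, prob=0.008230
UDUDD: Ā=77.7878, payoff=26.4378, prob=0.016461
DUUDD: Ā=72.2078, payoff=20.8578, prob=0.016461
UUUDD: Ā=109.9909, payoff=58.6409, prob=0.032922
DDDUD: Ā=46.9398, payoff=0.0000, prob=0.008230
UDDUD: Ā=71.5014, payoff=20.1514, prob=0.016461
DUDUD: Ā=65.9214, payoff=14.5714, prob=0.016461
UUDUD: Ā=100.4151, payoff=49.0651, prob=0.032922
DDUUD: Ā=61.1226, payoff=9.7726, prob=0.016461
UDUUD: Ā=93.1053, payoff=41.7553, prob=0.032922
DUUUD: Ā=87.5253, payoff=36.1753, prob=0.032922
UUUUD: Ā=133.3234, payoff=81.9734, prob=0.065844
DDDDU: Ā=43.3906, payoff=0.0000, prob=0.008230
UDDDU: Ā=66.0950, payoff=14.7450, prob=0.016461
DUDDU: Ā=60.5150, payoff=9.1650, prob=0.016461
UUDDU: Ā=92.1799, payoff=40.8299, prob=0.032922
DDUDU: Ā=55.7162, payoff=4.3662, prob=0.016461
UDUDU: Ā=84.8701, payoff=33.5201, prob=0.032922
DUUDU: Ā=79.2901, payoff=27.9401, prob=0.032922
UUUDU: Ā=120.7791, payoff=69.4291, prob=0.065844
DDDUU: Ā=51.5893, payoff=0.2393, prob=0.016461
UDDUU: Ā=78.5837, payoff=27.2337, prob=0.032922
DUDUU: Ā=73.0037, payoff=21.6537, prob=0.032922
UUDUU: Ā=111.2032, payoff=59.8532, prob=0.065844
DDUUU: Ā=68.2049, payoff=16.8549, prob=0.032922
UDUUU: Ā=103.8934, payoff=52.5434, prob=0.065844
DUUUU: Ā=98.3134, payoff=46.9634, prob=0.065844
UUUUU: Ā=149.7565, payoff=98.4065, prob=0.131687
Price = Σ prob·payoff / R^5 = 47.720168 / 2.100342 = 22.7202

price = 22.7202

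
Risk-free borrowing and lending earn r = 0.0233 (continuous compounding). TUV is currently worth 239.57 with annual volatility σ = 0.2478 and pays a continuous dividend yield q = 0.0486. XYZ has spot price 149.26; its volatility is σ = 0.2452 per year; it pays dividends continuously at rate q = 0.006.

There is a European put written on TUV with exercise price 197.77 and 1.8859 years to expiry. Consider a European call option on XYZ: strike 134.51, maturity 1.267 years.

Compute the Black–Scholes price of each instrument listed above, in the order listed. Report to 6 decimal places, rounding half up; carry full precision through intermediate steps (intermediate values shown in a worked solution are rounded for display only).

[TUV put K=197.77]
σ√T = 0.2478·√1.8859 = 0.340299
d₁ = (ln(S/K) + (r−q+σ²/2)T) / (σ√T) = (ln(239.57/197.77) + (0.0233−0.0486+0.2478²/2)·1.8859) / 0.340299 = (0.191741 + 0.010188) / 0.340299 = 0.593388
d₂ = d₁ − σ√T = 0.593388 − 0.340299 = 0.253089
e^{−rT} = 0.957010
e^{−qT} = 0.912420
N(−d₁) = 0.276461,  N(−d₂) = 0.400100
price = K·e^{−rT}·N(−d₂) − S·e^{−qT}·N(−d₁) = 75.726014 − 60.431137 = 15.294877
[XYZ call K=134.51]
σ√T = 0.2452·√1.267 = 0.276000
d₁ = (ln(S/K) + (r−q+σ²/2)T) / (σ√T) = (ln(149.26/134.51) + (0.0233−0.006+0.2452²/2)·1.267) / 0.276000 = (0.104051 + 0.060007) / 0.276000 = 0.594414
d₂ = d₁ − σ√T = 0.594414 − 0.276000 = 0.318415
e^{−rT} = 0.970910
e^{−qT} = 0.992427
N(d₁) = 0.723883,  N(d₂) = 0.624915
price = S·e^{−qT}·N(d₁) − K·e^{−rT}·N(d₂) = 107.228446 − 81.612091 = 25.616355

price(TUV put K=197.77) = 15.294877
price(XYZ call K=134.51) = 25.616355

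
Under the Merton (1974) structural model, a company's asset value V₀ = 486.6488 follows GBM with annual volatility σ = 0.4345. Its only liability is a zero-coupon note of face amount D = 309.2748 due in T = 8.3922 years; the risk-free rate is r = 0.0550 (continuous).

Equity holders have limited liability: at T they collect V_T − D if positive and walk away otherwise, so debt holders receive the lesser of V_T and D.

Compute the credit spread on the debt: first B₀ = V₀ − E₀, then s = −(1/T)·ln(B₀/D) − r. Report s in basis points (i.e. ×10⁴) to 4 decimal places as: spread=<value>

spread=331.2301

With assets at 486.6488 and a single debt payment of 309.2748 at 8.3922 years:
d₁ = [ln(V₀/D) + (r + σ²/2)T] / (σ√T)
   = [ln(486.6488/309.2748) + (0.0550 + 0.5·0.4345²)·8.3922] / (0.4345·√8.3922)
   = [0.453313 + 1.253754] / 1.258716 = 1.356197
d₂ = d₁ − σ√T = 1.356197 − 1.258716 = 0.097481
N(d₁) = 0.912482,  N(d₂) = 0.538828,  e^(−rT) = 0.630293
E₀ = V₀·N(d₁) − D·e^(−rT)·N(d₂)
   = 486.6488·0.912482 − 309.2748·0.630293·0.538828 = 339.022473
B₀ = V₀ − E₀ = 486.6488 − 339.022473 = 147.626327
spread = −(1/T)·ln(B₀/D) − r = −(1/8.3922)·ln(147.626327/309.2748) − 0.0550 = 0.03312301
in basis points: 0.03312301 × 10⁴ = 331.2301 bp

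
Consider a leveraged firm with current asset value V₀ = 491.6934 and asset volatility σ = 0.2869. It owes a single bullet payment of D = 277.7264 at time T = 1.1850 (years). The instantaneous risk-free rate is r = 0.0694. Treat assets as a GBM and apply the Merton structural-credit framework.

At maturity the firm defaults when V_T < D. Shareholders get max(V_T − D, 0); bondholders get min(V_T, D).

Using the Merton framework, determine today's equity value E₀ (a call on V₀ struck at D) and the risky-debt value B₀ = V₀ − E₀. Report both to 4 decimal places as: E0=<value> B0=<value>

E0=236.6177 B0=255.0757

With assets at 491.6934 and a single debt payment of 277.7264 at 1.1850 years:
d₁ = [ln(V₀/D) + (r + σ²/2)T] / (σ√T)
   = [ln(491.6934/277.7264) + (0.0694 + 0.5·0.2869²)·1.1850] / (0.2869·√1.1850)
   = [0.571219 + 0.131009] / 0.312313 = 2.248475
d₂ = d₁ − σ√T = 2.248475 − 0.312313 = 1.936163
N(d₁) = 0.987727,  N(d₂) = 0.973576,  e^(−rT) = 0.921052
E₀ = V₀·N(d₁) − D·e^(−rT)·N(d₂)
   = 491.6934·0.987727 − 277.7264·0.921052·0.973576 = 236.617715
B₀ = V₀ − E₀ = 491.6934 − 236.617715 = 255.075685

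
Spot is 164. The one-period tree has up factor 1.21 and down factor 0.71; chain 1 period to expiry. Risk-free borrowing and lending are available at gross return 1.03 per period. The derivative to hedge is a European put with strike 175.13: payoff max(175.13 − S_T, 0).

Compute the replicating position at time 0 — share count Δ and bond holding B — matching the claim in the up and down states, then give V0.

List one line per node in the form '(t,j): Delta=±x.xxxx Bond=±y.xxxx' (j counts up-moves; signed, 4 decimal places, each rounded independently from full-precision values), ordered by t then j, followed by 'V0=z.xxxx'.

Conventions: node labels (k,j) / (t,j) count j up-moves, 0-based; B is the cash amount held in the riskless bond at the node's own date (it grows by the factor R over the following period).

(0,0): Delta=-0.7157 Bond=137.8930
V0=20.5130

The replicating-portfolio and risk-neutral prices coincide; use p* = (1.03−0.71)/(1.21−0.71) = 0.6400 for the latter.
Payoffs at expiry: V(1,0)=58.6900, V(1,1)=0.0000
  t=0,j=0: stock 164.0000 → up 198.4400 (V=0.0000), down 116.4400 (V=58.6900). Price 20.5130; hedge Δ=-0.7157, bond B=137.8930.
Check: Δ(0,0)·S0 + B(0,0) = 20.5130 = V0.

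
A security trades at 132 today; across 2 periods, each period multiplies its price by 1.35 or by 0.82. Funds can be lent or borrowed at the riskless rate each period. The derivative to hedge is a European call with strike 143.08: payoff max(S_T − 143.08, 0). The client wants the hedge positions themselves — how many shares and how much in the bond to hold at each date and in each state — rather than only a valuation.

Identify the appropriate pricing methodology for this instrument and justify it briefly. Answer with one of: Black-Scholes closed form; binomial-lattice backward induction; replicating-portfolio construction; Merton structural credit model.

Key observation: the deliverable is the dynamic trading strategy on the 2-step tree (spot 132, moves 1.35 and 0.82), so the valuation must go through the node-by-node replicating-portfolio solve.

framework: replicating-portfolio construction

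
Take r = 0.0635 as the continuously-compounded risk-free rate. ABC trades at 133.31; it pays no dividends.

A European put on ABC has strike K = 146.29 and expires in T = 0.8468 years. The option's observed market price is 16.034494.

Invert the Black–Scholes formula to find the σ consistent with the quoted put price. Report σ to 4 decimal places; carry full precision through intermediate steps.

At σ = 0.2652 the Black–Scholes value reproduces the quote:
σ√T = 0.2652·√0.8468 = 0.244042
d₁ = (ln(S/K) + (r+σ²/2)T) / (σ√T) = (ln(133.31/146.29) + (0.0635+0.2652²/2)·0.8468) / 0.244042 = (-0.092914 + 0.083550) / 0.244042 = -0.038369
d₂ = d₁ − σ√T = -0.038369 − 0.244042 = -0.282411
e^{−rT} = 0.947648
N(−d₁) = 0.515303,  N(−d₂) = 0.611186
V = K·e^{−rT}·N(−d₂) − S·N(−d₁) = 84.729596 − 68.695103 = 16.034494 (matching the quote); vega is positive throughout, so no other σ reproduces this price

sigma = 0.2652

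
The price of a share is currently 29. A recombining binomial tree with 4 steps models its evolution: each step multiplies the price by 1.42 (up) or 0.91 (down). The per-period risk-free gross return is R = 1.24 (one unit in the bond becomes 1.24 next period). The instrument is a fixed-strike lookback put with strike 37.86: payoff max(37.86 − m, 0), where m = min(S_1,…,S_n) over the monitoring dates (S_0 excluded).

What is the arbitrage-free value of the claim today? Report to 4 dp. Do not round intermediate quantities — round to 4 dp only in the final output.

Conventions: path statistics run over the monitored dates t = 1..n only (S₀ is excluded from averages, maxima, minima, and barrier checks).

price = 2.0798

Under the martingale measure an up-move has probability p* = 0.6471; value the claim as the probability-weighted average of per-path payoffs, discounted 4 periods at R = 1.24.
Enumerate all 2^4 = 16 price paths (U = up ×1.42, D = down ×0.91); each path with k up-moves has probability p*^k·(1−p*)^(4−k).
DDDD: m=19.8867, payoff=17.9733, prob=0.015517
UDDD: m=31.0321, payoff=6.8279, prob=0.028448
DUDD: m=26.3900, payoff=11.4700, prob=0.028448
UUDD: m=41.1800, payoff=0.0000, prob=0.052155
DDUD: m=24.0149, payoff=13.8451, prob=0.028448
UDUD: m=37.4738, payoff=0.3862, prob=0.052155
DUUD: m=26.3900, payoff=11.4700, prob=0.052155
UUUD: m=41.1800, payoff=0.0000, prob=0.095617
DDDU: m=21.8536, payoff=16.0064, prob=0.028448
UDDU: m=34.1012, payoff=3.7588, prob=0.052155
DUDU: m=26.3900, payoff=11.4700, prob=0.052155
UUDU: m=41.1800, payoff=0.0000, prob=0.095617
DDUU: m=24.0149, payoff=13.8451, prob=0.052155
UDUU: m=37.4738, payoff=0.3862, prob=0.095617
DUUU: m=26.3900, payoff=11.4700, prob=0.095617
UUUU: m=41.1800, payoff=0.0000, prob=0.175297
Price = Σ prob·payoff / R^4 = 4.916989 / 2.364214 = 2.0798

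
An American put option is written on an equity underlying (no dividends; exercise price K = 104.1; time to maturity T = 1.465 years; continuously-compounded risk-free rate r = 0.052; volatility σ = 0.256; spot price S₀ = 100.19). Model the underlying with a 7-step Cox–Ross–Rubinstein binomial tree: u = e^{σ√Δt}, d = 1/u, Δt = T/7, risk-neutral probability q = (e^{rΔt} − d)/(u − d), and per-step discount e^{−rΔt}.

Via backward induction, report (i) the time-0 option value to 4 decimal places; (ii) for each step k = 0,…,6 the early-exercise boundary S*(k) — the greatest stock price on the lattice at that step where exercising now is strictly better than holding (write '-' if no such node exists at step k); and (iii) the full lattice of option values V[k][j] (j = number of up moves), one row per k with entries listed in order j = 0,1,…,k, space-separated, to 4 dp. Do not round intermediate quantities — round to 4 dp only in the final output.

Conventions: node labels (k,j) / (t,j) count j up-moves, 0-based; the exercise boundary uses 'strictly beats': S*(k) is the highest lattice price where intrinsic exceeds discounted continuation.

price = 11.5749
boundary = - - 79.2684 70.5080 79.2684 70.5080 79.2684
tree:
11.5749
17.2592 6.5171
24.8316 10.5601 2.8832
33.5920 16.5400 5.2050 0.7783
41.3843 24.8316 9.1549 1.6303 0.0000
48.3154 33.5920 15.5155 3.4149 0.0000 0.0000
54.4806 41.3843 24.8316 7.1529 0.0000 0.0000 0.0000
59.9643 48.3154 33.5920 14.9826 0.0000 0.0000 0.0000 0.0000

Δt=0.20929  u=1.12425  d=0.88948  q=0.51736  discount=0.98918
step 7 (expiry): payoffs max(K−S,0) = 59.9643 48.3154 33.5920 14.9826 0.0000 0.0000 0.0000 0.0000
step 6: (k=6,j=0): S=49.6194, K−S=54.4806, hold=53.3538 ⇒ V=54.4806 exercise | (k=6,j=1): S=62.7157, K−S=41.3843, hold=40.2576 ⇒ V=41.3843 exercise | (k=6,j=2): S=79.2684, K−S=24.8316, hold=23.7048 ⇒ V=24.8316 exercise | (k=6,j=3): S=100.1900, K−S=3.9100, hold=7.1529 ⇒ V=7.1529 continue | (k=6,j=4): S=126.6335, K−S=0.0000, hold=0.0000 ⇒ V=0.0000 continue | (k=6,j=5): S=160.0563, K−S=0.0000, hold=0.0000 ⇒ V=0.0000 continue | (k=6,j=6): S=202.3004, K−S=0.0000, hold=0.0000 ⇒ V=0.0000 continue  boundary S*=79.2684
step 5: (k=5,j=0): S=55.7846, K−S=48.3154, hold=47.1887 ⇒ V=48.3154 exercise | (k=5,j=1): S=70.5080, K−S=33.5920, hold=32.4653 ⇒ V=33.5920 exercise | (k=5,j=2): S=89.1174, K−S=14.9826, hold=15.5155 ⇒ V=15.5155 continue | (k=5,j=3): S=112.6384, K−S=0.0000, hold=3.4149 ⇒ V=3.4149 continue | (k=5,j=4): S=142.3674, K−S=0.0000, hold=0.0000 ⇒ V=0.0000 continue | (k=5,j=5): S=179.9429, K−S=0.0000, hold=0.0000 ⇒ V=0.0000 continue  boundary S*=70.5080
step 4: (k=4,j=0): S=62.7157, K−S=41.3843, hold=40.2576 ⇒ V=41.3843 exercise | (k=4,j=1): S=79.2684, K−S=24.8316, hold=23.9775 ⇒ V=24.8316 exercise | (k=4,j=2): S=100.1900, K−S=3.9100, hold=9.1549 ⇒ V=9.1549 continue | (k=4,j=3): S=126.6335, K−S=0.0000, hold=1.6303 ⇒ V=1.6303 continue | (k=4,j=4): S=160.0563, K−S=0.0000, hold=0.0000 ⇒ V=0.0000 continue  boundary S*=79.2684
step 3: (k=3,j=0): S=70.5080, K−S=33.5920, hold=32.4653 ⇒ V=33.5920 exercise | (k=3,j=1): S=89.1174, K−S=14.9826, hold=16.5400 ⇒ V=16.5400 continue | (k=3,j=2): S=112.6384, K−S=0.0000, hold=5.2050 ⇒ V=5.2050 continue | (k=3,j=3): S=142.3674, K−S=0.0000, hold=0.7783 ⇒ V=0.7783 continue  boundary S*=70.5080
step 2: (k=2,j=0): S=79.2684, K−S=24.8316, hold=24.5018 ⇒ V=24.8316 exercise | (k=2,j=1): S=100.1900, K−S=3.9100, hold=10.5601 ⇒ V=10.5601 continue | (k=2,j=2): S=126.6335, K−S=0.0000, hold=2.8832 ⇒ V=2.8832 continue  boundary S*=79.2684
step 1: (k=1,j=0): S=89.1174, K−S=14.9826, hold=17.2592 ⇒ V=17.2592 continue | (k=1,j=1): S=112.6384, K−S=0.0000, hold=6.5171 ⇒ V=6.5171 continue  boundary S*=-
step 0: (k=0,j=0): S=100.1900, K−S=3.9100, hold=11.5749 ⇒ V=11.5749 continue  boundary S*=-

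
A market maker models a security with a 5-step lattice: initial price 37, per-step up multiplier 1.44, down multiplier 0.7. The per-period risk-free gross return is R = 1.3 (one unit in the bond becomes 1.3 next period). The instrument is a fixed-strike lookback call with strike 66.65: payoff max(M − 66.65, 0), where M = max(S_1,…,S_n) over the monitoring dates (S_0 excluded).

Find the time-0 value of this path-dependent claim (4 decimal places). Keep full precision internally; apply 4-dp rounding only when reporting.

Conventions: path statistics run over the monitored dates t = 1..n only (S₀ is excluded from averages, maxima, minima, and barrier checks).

price = 21.7600

No-arbitrage gives p* = (R−d)/(u−d) = 0.8108: enumerate every path, weight its payoff by its p*-probability, and discount by R^5.
Enumerate all 2^5 = 32 price paths (U = up ×1.44, D = down ×0.7); each path with k up-moves has probability p*^k·(1−p*)^(5−k).
DDDDD: M=25.9000, payoff=0.0000, prob=0.000242
UDDDD: M=53.2800, payoff=0.0000, prob=0.001039
DUDDD: M=37.2960, payoff=0.0000, prob=0.001039
UUDDD: M=76.7232, payoff=10.0732, prob=0.004452
DDUDD: M=26.1072, payoff=0.0000, prob=0.001039
UDUDD: M=53.7062, payoff=0.0000, prob=0.004452
DUUDD: M=53.7062, payoff=0.0000, prob=0.004452
UUUDD: M=110.4814, payoff=43.8314, prob=0.019079
DDDUD: M=25.9000, payoff=0.0000, prob=0.001039
UDDUD: M=53.2800, payoff=0.0000, prob=0.004452
DUDUD: M=37.5944, payoff=0.0000, prob=0.004452
UUDUD: M=77.3370, payoff=10.6870, prob=0.019079
DDUUD: M=37.5944, payoff=0.0000, prob=0.004452
UDUUD: M=77.3370, payoff=10.6870, prob=0.019079
DUUUD: M=77.3370, payoff=10.6870, prob=0.019079
UUUUD: M=159.0932, payoff=92.4432, prob=0.081766
DDDDU: M=25.9000, payoff=0.0000, prob=0.001039
UDDDU: M=53.2800, payoff=0.0000, prob=0.004452
DUDDU: M=37.2960, payoff=0.0000, prob=0.004452
UUDDU: M=76.7232, payoff=10.0732, prob=0.019079
DDUDU: M=26.3161, payoff=0.0000, prob=0.004452
UDUDU: M=54.1359, payoff=0.0000, prob=0.019079
DUUDU: M=54.1359, payoff=0.0000, prob=0.019079
UUUDU: M=111.3653, payoff=44.7153, prob=0.081766
DDDUU: M=26.3161, payoff=0.0000, prob=0.004452
UDDUU: M=54.1359, payoff=0.0000, prob=0.019079
DUDUU: M=54.1359, payoff=0.0000, prob=0.019079
UUDUU: M=111.3653, payoff=44.7153, prob=0.081766
DDUUU: M=54.1359, payoff=0.0000, prob=0.019079
UDUUU: M=111.3653, payoff=44.7153, prob=0.081766
DUUUU: M=111.3653, payoff=44.7153, prob=0.081766
UUUUU: M=229.0942, payoff=162.4442, prob=0.350427
Price = Σ prob·payoff / R^5 = 80.793377 / 3.712930 = 21.7600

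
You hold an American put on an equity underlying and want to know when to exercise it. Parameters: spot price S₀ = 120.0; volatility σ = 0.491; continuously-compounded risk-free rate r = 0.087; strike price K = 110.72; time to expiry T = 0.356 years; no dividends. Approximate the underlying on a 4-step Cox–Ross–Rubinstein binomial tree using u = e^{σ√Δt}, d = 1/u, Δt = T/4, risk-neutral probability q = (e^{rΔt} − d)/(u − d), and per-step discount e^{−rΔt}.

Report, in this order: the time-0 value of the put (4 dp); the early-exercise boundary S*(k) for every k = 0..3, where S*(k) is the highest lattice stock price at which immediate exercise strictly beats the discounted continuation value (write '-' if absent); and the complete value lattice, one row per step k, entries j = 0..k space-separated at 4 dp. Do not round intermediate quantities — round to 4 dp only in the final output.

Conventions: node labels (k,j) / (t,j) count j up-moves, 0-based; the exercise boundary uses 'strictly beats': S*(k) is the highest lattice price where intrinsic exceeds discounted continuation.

price = 8.3392
boundary = - - - 77.3278
tree:
8.3392
13.8351 2.7487
22.1174 5.4302 0.0000
33.3922 10.7278 0.0000 0.0000
43.9286 21.1937 0.0000 0.0000 0.0000

Δt=0.08900  u=1.15775  d=0.86374  q=0.48988  discount=0.99229
step 4 (expiry): payoffs max(K−S,0) = 43.9286 21.1937 0.0000 0.0000 0.0000
step 3: (k=3,j=0): S=77.3278, K−S=33.3922, hold=32.5382 ⇒ V=33.3922 exercise | (k=3,j=1): S=103.6492, K−S=7.0708, hold=10.7278 ⇒ V=10.7278 continue | (k=3,j=2): S=138.9301, K−S=0.0000, hold=0.0000 ⇒ V=0.0000 continue | (k=3,j=3): S=186.2202, K−S=0.0000, hold=0.0000 ⇒ V=0.0000 continue  boundary S*=77.3278
step 2: (k=2,j=0): S=89.5263, K−S=21.1937, hold=22.1174 ⇒ V=22.1174 continue | (k=2,j=1): S=120.0000, K−S=0.0000, hold=5.4302 ⇒ V=5.4302 continue | (k=2,j=2): S=160.8465, K−S=0.0000, hold=0.0000 ⇒ V=0.0000 continue  boundary S*=-
step 1: (k=1,j=0): S=103.6492, K−S=7.0708, hold=13.8351 ⇒ V=13.8351 continue | (k=1,j=1): S=138.9301, K−S=0.0000, hold=2.7487 ⇒ V=2.7487 continue  boundary S*=-
step 0: (k=0,j=0): S=120.0000, K−S=0.0000, hold=8.3392 ⇒ V=8.3392 continue  boundary S*=-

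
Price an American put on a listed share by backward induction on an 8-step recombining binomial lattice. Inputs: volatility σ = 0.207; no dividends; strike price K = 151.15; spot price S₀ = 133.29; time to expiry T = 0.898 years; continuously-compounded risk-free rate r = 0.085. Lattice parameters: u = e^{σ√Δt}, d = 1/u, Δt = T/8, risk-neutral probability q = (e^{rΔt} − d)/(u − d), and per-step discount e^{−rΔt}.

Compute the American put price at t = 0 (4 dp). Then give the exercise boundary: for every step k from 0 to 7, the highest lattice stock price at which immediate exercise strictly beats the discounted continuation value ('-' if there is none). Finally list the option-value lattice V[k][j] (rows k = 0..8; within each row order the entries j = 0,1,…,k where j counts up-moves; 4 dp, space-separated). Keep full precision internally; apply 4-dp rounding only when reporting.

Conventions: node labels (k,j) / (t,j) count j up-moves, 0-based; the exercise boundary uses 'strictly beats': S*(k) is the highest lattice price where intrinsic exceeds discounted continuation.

price = 18.1146
boundary = - 124.3592 133.2900 124.3592 133.2900 124.3592 133.2900 142.8621
tree:
18.1146
26.7908 11.3802
35.1231 17.8600 6.3132
42.8972 26.7908 10.8303 2.7528
50.1504 35.1231 17.8600 5.3069 0.7255
56.9176 42.8972 26.7908 9.9411 1.6339 0.0000
63.2314 50.1504 35.1231 17.8600 3.6799 0.0000 0.0000
69.1222 56.9176 42.8972 26.7908 8.2879 0.0000 0.0000 0.0000
74.6183 63.2314 50.1504 35.1231 17.8600 0.0000 0.0000 0.0000 0.0000

Δt=0.11225, u=1.07181, d=0.93300, q=0.55173, disc=e^(-rΔt)=0.99050
k=8 terminal: V=max(K-S,0) → 74.6183 63.2314 50.1504 35.1231 17.8600 0.0000 0.0000 0.0000 0.0000
k=7: j=0 S=82.0278 intr=69.1222 cont=67.6869 V=69.1222[EX]; j=1 S=94.2324 intr=56.9176 cont=55.4823 V=56.9176[EX]; j=2 S=108.2528 intr=42.8972 cont=41.4619 V=42.8972[EX]; j=3 S=124.3592 intr=26.7908 cont=25.3555 V=26.7908[EX]; j=4 S=142.8621 intr=8.2879 cont=7.9301 V=8.2879[EX]; j=5 S=164.1179 intr=0.0000 cont=0.0000 V=0.0000[hold]; j=6 S=188.5363 intr=0.0000 cont=0.0000 V=0.0000[hold]; j=7 S=216.5879 intr=0.0000 cont=0.0000 V=0.0000[hold]  S*(7)=142.8621
k=6: j=0 S=87.9186 intr=63.2314 cont=61.7961 V=63.2314[EX]; j=1 S=100.9996 intr=50.1504 cont=48.7151 V=50.1504[EX]; j=2 S=116.0269 intr=35.1231 cont=33.6878 V=35.1231[EX]; j=3 S=133.2900 intr=17.8600 cont=16.4247 V=17.8600[EX]; j=4 S=153.1216 intr=0.0000 cont=3.6799 V=3.6799[hold]; j=5 S=175.9039 intr=0.0000 cont=0.0000 V=0.0000[hold]; j=6 S=202.0759 intr=0.0000 cont=0.0000 V=0.0000[hold]  S*(6)=133.2900
k=5: j=0 S=94.2324 intr=56.9176 cont=55.4823 V=56.9176[EX]; j=1 S=108.2528 intr=42.8972 cont=41.4619 V=42.8972[EX]; j=2 S=124.3592 intr=26.7908 cont=25.3555 V=26.7908[EX]; j=3 S=142.8621 intr=8.2879 cont=9.9411 V=9.9411[hold]; j=4 S=164.1179 intr=0.0000 cont=1.6339 V=1.6339[hold]; j=5 S=188.5363 intr=0.0000 cont=0.0000 V=0.0000[hold]  S*(5)=124.3592
k=4: j=0 S=100.9996 intr=50.1504 cont=48.7151 V=50.1504[EX]; j=1 S=116.0269 intr=35.1231 cont=33.6878 V=35.1231[EX]; j=2 S=133.2900 intr=17.8600 cont=17.3282 V=17.8600[EX]; j=3 S=153.1216 intr=0.0000 cont=5.3069 V=5.3069[hold]; j=4 S=175.9039 intr=0.0000 cont=0.7255 V=0.7255[hold]  S*(4)=133.2900
k=3: j=0 S=108.2528 intr=42.8972 cont=41.4619 V=42.8972[EX]; j=1 S=124.3592 intr=26.7908 cont=25.3555 V=26.7908[EX]; j=2 S=142.8621 intr=8.2879 cont=10.8303 V=10.8303[hold]; j=3 S=164.1179 intr=0.0000 cont=2.7528 V=2.7528[hold]  S*(3)=124.3592
k=2: j=0 S=116.0269 intr=35.1231 cont=33.6878 V=35.1231[EX]; j=1 S=133.2900 intr=17.8600 cont=17.8141 V=17.8600[EX]; j=2 S=153.1216 intr=0.0000 cont=6.3132 V=6.3132[hold]  S*(2)=133.2900
k=1: j=0 S=124.3592 intr=26.7908 cont=25.3555 V=26.7908[EX]; j=1 S=142.8621 intr=8.2879 cont=11.3802 V=11.3802[hold]  S*(1)=124.3592
k=0: j=0 S=133.2900 intr=17.8600 cont=18.1146 V=18.1146[hold]  S*(0)=-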